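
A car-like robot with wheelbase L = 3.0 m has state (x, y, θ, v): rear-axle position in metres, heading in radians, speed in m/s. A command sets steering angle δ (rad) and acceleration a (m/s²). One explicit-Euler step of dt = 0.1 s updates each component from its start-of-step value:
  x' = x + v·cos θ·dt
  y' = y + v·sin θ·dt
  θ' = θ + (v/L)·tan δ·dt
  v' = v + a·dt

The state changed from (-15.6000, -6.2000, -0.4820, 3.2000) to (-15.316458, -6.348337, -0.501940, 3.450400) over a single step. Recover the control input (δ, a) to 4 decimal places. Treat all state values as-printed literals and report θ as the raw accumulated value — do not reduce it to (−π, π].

δ = -0.1848, a = 2.5040

a = (v'−v)/dt = (0.250400)/0.1 = 2.5040
Δθ = θ'−θ = -0.019940;  (v·dt/L) = 3.2000·0.1/3.0 = 0.106667
tan δ = Δθ·L/(v·dt) = -0.186938  →  δ = -0.1848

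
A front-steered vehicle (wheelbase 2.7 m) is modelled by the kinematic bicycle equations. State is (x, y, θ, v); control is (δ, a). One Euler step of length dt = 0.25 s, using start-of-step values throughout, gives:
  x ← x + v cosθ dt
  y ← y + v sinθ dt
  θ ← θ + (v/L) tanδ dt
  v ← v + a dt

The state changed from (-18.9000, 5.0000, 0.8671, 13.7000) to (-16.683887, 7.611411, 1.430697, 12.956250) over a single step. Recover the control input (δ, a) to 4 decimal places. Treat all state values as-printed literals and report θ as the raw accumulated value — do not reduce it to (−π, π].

a = (v'−v)/dt = (-0.743750)/0.25 = -2.9750
Δθ = θ'−θ = 0.563597;  (v·dt/L) = 13.7000·0.25/2.7 = 1.268519
tan δ = Δθ·L/(v·dt) = 0.444295  →  δ = 0.4181

δ = 0.4181, a = -2.9750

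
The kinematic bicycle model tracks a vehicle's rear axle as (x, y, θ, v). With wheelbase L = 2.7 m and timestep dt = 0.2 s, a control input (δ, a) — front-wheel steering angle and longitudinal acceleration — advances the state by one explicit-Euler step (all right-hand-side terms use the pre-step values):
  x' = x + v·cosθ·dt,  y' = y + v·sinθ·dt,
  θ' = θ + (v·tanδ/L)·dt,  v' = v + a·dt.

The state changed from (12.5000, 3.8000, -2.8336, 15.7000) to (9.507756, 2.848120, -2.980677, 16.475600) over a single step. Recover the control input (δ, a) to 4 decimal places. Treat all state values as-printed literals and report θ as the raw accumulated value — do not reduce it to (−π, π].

a = (v'−v)/dt = (0.775600)/0.2 = 3.8780
Δθ = θ'−θ = -0.147077;  (v·dt/L) = 15.7000·0.2/2.7 = 1.162963
tan δ = Δθ·L/(v·dt) = -0.126467  →  δ = -0.1258

δ = -0.1258, a = 3.8780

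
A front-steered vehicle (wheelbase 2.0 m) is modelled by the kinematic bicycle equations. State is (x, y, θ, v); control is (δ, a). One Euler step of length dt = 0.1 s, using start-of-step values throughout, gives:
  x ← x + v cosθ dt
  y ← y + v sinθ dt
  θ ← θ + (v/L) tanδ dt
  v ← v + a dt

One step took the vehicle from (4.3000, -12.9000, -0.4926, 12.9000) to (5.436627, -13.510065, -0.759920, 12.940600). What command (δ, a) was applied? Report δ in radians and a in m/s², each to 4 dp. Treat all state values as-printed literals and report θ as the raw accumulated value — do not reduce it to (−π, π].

a = (v'−v)/dt = (0.040600)/0.1 = 0.4060
Δθ = θ'−θ = -0.267320;  (v·dt/L) = 12.9000·0.1/2.0 = 0.645000
tan δ = Δθ·L/(v·dt) = -0.414450  →  δ = -0.3929

δ = -0.3929, a = 0.4060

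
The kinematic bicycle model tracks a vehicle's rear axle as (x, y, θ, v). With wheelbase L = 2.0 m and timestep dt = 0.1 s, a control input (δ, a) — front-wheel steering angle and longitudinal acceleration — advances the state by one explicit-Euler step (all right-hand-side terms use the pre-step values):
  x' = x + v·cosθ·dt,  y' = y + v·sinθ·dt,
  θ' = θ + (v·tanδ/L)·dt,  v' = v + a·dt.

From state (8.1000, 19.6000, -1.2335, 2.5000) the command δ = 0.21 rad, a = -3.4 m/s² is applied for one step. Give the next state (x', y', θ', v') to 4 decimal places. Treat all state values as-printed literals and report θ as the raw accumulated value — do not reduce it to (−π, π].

(8.1827, 19.3641, -1.2069, 2.1600)

x' = 8.1000 + 2.5000·cos(-1.2335)·0.1 = 8.1827
y' = 19.6000 + 2.5000·sin(-1.2335)·0.1 = 19.3641
θ' = -1.2335 + (2.5000/2.0)·tan(0.21)·0.1 = -1.2069
v' = 2.5000 − 3.4000·0.1 = 2.1600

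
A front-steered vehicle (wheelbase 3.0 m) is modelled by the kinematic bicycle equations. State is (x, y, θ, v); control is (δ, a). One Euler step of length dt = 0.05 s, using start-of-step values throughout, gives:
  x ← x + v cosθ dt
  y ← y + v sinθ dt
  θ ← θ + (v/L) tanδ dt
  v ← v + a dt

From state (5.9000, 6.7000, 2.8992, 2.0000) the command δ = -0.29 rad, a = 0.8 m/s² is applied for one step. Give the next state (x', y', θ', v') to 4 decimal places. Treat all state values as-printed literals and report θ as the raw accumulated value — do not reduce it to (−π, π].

(5.8029, 6.7240, 2.8893, 2.0400)

x' = 5.9000 + 2.0000·cos(2.8992)·0.05 = 5.8029
y' = 6.7000 + 2.0000·sin(2.8992)·0.05 = 6.7240
θ' = 2.8992 + (2.0000/3.0)·tan(-0.29)·0.05 = 2.8893
v' = 2.0000 + 0.8000·0.05 = 2.0400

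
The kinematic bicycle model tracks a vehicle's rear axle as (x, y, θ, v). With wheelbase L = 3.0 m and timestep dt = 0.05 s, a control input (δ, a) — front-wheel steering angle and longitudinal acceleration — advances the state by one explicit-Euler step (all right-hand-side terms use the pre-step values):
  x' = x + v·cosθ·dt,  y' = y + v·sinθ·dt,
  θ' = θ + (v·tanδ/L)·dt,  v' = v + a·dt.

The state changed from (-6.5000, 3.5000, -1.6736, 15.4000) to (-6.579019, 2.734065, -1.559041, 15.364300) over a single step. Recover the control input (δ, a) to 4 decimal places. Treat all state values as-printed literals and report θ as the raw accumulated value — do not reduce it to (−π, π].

δ = 0.4198, a = -0.7140

a = (v'−v)/dt = (-0.035700)/0.05 = -0.7140
Δθ = θ'−θ = 0.114559;  (v·dt/L) = 15.4000·0.05/3.0 = 0.256667
tan δ = Δθ·L/(v·dt) = 0.446334  →  δ = 0.4198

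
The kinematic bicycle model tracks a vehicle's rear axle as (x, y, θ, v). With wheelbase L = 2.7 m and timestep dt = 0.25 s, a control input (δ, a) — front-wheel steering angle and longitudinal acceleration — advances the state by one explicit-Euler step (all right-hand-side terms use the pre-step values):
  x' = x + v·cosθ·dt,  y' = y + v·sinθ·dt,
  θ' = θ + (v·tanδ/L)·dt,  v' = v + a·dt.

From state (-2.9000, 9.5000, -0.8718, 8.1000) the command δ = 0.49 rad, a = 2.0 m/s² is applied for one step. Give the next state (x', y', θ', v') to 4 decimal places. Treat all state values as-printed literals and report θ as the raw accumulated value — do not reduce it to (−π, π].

x' = -2.9000 + 8.1000·cos(-0.8718)·0.25 = -1.5970
y' = 9.5000 + 8.1000·sin(-0.8718)·0.25 = 7.9499
θ' = -0.8718 + (8.1000/2.7)·tan(0.49)·0.25 = -0.4718
v' = 8.1000 + 2.0000·0.25 = 8.6000

(-1.5970, 7.9499, -0.4718, 8.6000)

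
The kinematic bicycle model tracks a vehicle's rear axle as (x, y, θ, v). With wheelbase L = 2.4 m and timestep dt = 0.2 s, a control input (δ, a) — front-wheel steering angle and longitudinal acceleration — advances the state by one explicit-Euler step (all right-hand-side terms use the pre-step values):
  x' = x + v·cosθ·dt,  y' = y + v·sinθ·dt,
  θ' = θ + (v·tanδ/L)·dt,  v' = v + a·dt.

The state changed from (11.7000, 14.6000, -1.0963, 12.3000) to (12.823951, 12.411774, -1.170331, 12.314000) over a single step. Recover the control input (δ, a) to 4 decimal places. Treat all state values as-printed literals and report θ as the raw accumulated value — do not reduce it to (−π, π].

a = (v'−v)/dt = (0.014000)/0.2 = 0.0700
Δθ = θ'−θ = -0.074031;  (v·dt/L) = 12.3000·0.2/2.4 = 1.025000
tan δ = Δθ·L/(v·dt) = -0.072225  →  δ = -0.0721

δ = -0.0721, a = 0.0700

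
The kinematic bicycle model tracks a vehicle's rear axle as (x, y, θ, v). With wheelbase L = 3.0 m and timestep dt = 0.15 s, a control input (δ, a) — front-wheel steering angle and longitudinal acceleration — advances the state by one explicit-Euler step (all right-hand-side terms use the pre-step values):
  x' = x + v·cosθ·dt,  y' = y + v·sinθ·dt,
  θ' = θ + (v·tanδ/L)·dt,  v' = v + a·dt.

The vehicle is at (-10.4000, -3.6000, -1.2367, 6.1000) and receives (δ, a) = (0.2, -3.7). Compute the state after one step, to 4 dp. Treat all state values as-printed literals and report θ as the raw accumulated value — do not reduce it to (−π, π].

(-10.1000, -4.4644, -1.1749, 5.5450)

x' = -10.4000 + 6.1000·cos(-1.2367)·0.15 = -10.1000
y' = -3.6000 + 6.1000·sin(-1.2367)·0.15 = -4.4644
θ' = -1.2367 + (6.1000/3.0)·tan(0.2)·0.15 = -1.1749
v' = 6.1000 − 3.7000·0.15 = 5.5450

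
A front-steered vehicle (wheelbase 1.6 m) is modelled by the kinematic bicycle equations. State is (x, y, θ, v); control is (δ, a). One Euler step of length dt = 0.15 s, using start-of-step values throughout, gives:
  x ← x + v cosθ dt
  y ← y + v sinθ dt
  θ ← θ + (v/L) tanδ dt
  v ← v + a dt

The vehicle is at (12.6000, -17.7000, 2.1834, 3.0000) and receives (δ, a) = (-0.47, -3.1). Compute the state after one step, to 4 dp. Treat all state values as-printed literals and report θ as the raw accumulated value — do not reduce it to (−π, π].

x' = 12.6000 + 3.0000·cos(2.1834)·0.15 = 12.3413
y' = -17.7000 + 3.0000·sin(2.1834)·0.15 = -17.3318
θ' = 2.1834 + (3.0000/1.6)·tan(-0.47)·0.15 = 2.0405
v' = 3.0000 − 3.1000·0.15 = 2.5350

(12.3413, -17.3318, 2.0405, 2.5350)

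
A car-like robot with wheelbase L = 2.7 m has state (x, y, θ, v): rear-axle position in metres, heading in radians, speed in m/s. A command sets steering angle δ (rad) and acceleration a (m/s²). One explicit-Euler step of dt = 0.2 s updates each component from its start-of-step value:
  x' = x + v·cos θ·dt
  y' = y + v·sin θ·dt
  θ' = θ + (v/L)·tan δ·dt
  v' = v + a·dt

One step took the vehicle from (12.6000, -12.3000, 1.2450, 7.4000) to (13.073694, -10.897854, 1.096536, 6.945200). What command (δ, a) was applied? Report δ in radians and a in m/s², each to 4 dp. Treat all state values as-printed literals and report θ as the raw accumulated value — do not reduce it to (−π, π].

a = (v'−v)/dt = (-0.454800)/0.2 = -2.2740
Δθ = θ'−θ = -0.148464;  (v·dt/L) = 7.4000·0.2/2.7 = 0.548148
tan δ = Δθ·L/(v·dt) = -0.270846  →  δ = -0.2645

δ = -0.2645, a = -2.2740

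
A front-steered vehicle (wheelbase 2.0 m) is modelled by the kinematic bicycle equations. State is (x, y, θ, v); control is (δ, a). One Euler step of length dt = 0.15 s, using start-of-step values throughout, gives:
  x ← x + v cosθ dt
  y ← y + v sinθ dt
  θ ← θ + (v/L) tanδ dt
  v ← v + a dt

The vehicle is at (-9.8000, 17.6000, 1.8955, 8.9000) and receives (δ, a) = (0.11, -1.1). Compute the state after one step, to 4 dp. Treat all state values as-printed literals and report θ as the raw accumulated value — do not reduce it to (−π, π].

(-10.2259, 18.8652, 1.9692, 8.7350)

x' = -9.8000 + 8.9000·cos(1.8955)·0.15 = -10.2259
y' = 17.6000 + 8.9000·sin(1.8955)·0.15 = 18.8652
θ' = 1.8955 + (8.9000/2.0)·tan(0.11)·0.15 = 1.9692
v' = 8.9000 − 1.1000·0.15 = 8.7350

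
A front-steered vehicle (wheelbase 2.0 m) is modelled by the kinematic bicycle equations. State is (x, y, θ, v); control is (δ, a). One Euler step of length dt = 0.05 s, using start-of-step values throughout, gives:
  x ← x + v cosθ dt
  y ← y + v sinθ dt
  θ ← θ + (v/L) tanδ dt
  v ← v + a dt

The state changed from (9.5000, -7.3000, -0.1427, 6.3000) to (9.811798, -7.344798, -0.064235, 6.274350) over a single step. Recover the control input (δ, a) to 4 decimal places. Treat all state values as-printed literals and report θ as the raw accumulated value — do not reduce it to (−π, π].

δ = 0.4622, a = -0.5130

a = (v'−v)/dt = (-0.025650)/0.05 = -0.5130
Δθ = θ'−θ = 0.078465;  (v·dt/L) = 6.3000·0.05/2.0 = 0.157500
tan δ = Δθ·L/(v·dt) = 0.498190  →  δ = 0.4622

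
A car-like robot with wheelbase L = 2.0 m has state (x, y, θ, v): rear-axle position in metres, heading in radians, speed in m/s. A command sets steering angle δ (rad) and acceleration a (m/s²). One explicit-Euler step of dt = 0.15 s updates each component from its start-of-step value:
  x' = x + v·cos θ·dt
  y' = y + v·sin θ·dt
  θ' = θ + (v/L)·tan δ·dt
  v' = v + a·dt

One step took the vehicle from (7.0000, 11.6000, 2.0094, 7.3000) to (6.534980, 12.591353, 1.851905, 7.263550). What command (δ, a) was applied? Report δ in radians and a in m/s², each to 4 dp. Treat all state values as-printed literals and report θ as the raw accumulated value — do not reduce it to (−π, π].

δ = -0.2801, a = -0.2430

a = (v'−v)/dt = (-0.036450)/0.15 = -0.2430
Δθ = θ'−θ = -0.157495;  (v·dt/L) = 7.3000·0.15/2.0 = 0.547500
tan δ = Δθ·L/(v·dt) = -0.287662  →  δ = -0.2801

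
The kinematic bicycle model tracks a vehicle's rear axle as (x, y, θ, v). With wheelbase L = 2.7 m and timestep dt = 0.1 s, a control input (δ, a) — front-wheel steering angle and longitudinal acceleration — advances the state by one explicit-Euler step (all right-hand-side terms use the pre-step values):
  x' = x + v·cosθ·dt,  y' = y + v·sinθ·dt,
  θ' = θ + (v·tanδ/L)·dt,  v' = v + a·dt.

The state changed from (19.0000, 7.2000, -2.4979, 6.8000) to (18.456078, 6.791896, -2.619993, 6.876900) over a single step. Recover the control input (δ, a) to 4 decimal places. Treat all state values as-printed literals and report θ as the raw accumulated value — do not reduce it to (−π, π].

a = (v'−v)/dt = (0.076900)/0.1 = 0.7690
Δθ = θ'−θ = -0.122093;  (v·dt/L) = 6.8000·0.1/2.7 = 0.251852
tan δ = Δθ·L/(v·dt) = -0.484781  →  δ = -0.4514

δ = -0.4514, a = 0.7690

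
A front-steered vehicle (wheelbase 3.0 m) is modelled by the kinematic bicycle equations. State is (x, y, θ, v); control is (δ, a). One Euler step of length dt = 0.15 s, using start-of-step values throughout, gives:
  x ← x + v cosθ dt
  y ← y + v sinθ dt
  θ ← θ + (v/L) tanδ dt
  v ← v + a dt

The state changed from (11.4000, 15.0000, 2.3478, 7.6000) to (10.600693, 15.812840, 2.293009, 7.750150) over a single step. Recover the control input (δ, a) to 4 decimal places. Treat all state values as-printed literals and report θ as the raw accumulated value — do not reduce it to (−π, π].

δ = -0.1432, a = 1.0010

a = (v'−v)/dt = (0.150150)/0.15 = 1.0010
Δθ = θ'−θ = -0.054791;  (v·dt/L) = 7.6000·0.15/3.0 = 0.380000
tan δ = Δθ·L/(v·dt) = -0.144187  →  δ = -0.1432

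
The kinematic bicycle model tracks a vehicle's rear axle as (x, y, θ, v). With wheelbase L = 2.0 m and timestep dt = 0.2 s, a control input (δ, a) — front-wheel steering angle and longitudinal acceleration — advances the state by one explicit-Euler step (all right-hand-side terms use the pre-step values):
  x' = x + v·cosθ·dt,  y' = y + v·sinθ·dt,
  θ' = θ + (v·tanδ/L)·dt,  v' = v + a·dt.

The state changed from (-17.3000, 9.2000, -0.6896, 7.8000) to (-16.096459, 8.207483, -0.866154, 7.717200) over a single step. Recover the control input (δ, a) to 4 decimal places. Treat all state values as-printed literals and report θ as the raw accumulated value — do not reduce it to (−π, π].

δ = -0.2226, a = -0.4140

a = (v'−v)/dt = (-0.082800)/0.2 = -0.4140
Δθ = θ'−θ = -0.176554;  (v·dt/L) = 7.8000·0.2/2.0 = 0.780000
tan δ = Δθ·L/(v·dt) = -0.226351  →  δ = -0.2226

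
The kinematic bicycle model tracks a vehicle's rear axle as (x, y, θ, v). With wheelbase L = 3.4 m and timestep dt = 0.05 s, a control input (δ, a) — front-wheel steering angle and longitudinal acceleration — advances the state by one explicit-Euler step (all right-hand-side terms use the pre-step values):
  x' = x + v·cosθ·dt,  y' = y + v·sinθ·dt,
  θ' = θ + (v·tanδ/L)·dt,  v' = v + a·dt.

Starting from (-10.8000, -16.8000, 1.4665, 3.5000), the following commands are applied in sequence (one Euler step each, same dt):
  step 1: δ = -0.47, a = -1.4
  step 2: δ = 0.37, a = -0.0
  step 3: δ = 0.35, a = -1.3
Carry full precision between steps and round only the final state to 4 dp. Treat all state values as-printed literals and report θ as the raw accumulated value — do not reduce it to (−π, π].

(-10.7405, -16.2855, 1.4783, 3.3650)

after step 1 (δ=-0.47, a=-1.4): (-10.781781, -16.625951, 1.440355, 3.430000)
after step 2 (δ=0.37, a=-0.0): (-10.759474, -16.455908, 1.459919, 3.430000)
after step 3 (δ=0.35, a=-1.3): (-10.740497, -16.285461, 1.478331, 3.365000)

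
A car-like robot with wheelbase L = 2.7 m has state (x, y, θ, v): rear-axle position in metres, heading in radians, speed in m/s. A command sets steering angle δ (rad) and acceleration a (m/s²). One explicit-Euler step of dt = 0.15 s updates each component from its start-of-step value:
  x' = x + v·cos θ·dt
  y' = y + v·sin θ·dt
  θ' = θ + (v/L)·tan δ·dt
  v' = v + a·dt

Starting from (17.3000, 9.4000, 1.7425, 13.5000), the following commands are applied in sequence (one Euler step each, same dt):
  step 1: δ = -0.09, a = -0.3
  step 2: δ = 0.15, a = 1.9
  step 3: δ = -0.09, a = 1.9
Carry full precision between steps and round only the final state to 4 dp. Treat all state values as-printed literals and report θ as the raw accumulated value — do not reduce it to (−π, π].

after step 1 (δ=-0.09, a=-0.3): (16.954006, 11.395223, 1.674817, 13.455000)
after step 2 (δ=0.15, a=1.9): (16.744444, 13.402563, 1.787791, 13.740000)
after step 3 (δ=-0.09, a=1.9): (16.300720, 15.415231, 1.718905, 14.025000)

(16.3007, 15.4152, 1.7189, 14.0250)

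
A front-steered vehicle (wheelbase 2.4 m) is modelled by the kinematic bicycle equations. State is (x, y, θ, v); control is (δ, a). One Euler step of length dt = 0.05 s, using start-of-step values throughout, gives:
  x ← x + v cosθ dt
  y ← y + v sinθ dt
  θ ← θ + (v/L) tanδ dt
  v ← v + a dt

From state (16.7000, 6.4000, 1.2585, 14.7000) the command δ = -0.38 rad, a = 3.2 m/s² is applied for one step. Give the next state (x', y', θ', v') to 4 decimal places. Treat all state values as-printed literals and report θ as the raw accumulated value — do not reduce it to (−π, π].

x' = 16.7000 + 14.7000·cos(1.2585)·0.05 = 16.9258
y' = 6.4000 + 14.7000·sin(1.2585)·0.05 = 7.0994
θ' = 1.2585 + (14.7000/2.4)·tan(-0.38)·0.05 = 1.1362
v' = 14.7000 + 3.2000·0.05 = 14.8600

(16.9258, 7.0994, 1.1362, 14.8600)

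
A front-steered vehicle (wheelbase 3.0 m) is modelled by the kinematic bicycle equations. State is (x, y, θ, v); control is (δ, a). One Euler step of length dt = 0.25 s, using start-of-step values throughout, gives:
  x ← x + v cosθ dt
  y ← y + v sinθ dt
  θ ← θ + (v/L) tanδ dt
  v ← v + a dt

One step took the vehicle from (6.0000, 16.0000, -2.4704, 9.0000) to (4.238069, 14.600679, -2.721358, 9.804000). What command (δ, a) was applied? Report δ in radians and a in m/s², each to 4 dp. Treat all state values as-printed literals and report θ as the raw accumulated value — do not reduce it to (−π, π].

δ = -0.3229, a = 3.2160

a = (v'−v)/dt = (0.804000)/0.25 = 3.2160
Δθ = θ'−θ = -0.250958;  (v·dt/L) = 9.0000·0.25/3.0 = 0.750000
tan δ = Δθ·L/(v·dt) = -0.334611  →  δ = -0.3229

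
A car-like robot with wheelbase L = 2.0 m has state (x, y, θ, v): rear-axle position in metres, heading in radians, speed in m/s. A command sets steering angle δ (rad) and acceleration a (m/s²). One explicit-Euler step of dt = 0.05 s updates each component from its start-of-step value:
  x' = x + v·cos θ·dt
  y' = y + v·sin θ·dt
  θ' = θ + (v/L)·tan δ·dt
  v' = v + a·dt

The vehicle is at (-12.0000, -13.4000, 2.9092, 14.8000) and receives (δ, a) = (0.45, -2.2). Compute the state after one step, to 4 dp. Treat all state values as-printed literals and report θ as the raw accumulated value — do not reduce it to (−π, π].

x' = -12.0000 + 14.8000·cos(2.9092)·0.05 = -12.7201
y' = -13.4000 + 14.8000·sin(2.9092)·0.05 = -13.2296
θ' = 2.9092 + (14.8000/2.0)·tan(0.45)·0.05 = 3.0879
v' = 14.8000 − 2.2000·0.05 = 14.6900

(-12.7201, -13.2296, 3.0879, 14.6900)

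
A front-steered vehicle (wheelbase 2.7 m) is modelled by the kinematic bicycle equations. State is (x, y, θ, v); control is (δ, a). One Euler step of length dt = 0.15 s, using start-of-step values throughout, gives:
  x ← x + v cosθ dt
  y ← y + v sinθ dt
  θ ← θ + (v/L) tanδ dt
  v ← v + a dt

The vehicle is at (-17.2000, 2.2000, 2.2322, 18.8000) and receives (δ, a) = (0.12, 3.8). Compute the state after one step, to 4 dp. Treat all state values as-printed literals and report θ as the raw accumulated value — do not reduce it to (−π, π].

x' = -17.2000 + 18.8000·cos(2.2322)·0.15 = -18.9321
y' = 2.2000 + 18.8000·sin(2.2322)·0.15 = 4.4253
θ' = 2.2322 + (18.8000/2.7)·tan(0.12)·0.15 = 2.3581
v' = 18.8000 + 3.8000·0.15 = 19.3700

(-18.9321, 4.4253, 2.3581, 19.3700)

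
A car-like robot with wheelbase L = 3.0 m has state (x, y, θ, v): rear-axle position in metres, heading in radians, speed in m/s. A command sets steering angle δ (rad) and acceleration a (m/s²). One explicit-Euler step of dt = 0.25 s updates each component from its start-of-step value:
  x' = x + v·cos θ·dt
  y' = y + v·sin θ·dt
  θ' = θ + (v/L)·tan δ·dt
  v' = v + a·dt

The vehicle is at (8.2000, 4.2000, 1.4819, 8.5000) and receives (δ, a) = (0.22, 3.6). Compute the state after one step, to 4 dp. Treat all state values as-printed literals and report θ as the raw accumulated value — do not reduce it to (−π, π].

(8.3887, 6.3166, 1.6403, 9.4000)

x' = 8.2000 + 8.5000·cos(1.4819)·0.25 = 8.3887
y' = 4.2000 + 8.5000·sin(1.4819)·0.25 = 6.3166
θ' = 1.4819 + (8.5000/3.0)·tan(0.22)·0.25 = 1.6403
v' = 8.5000 + 3.6000·0.25 = 9.4000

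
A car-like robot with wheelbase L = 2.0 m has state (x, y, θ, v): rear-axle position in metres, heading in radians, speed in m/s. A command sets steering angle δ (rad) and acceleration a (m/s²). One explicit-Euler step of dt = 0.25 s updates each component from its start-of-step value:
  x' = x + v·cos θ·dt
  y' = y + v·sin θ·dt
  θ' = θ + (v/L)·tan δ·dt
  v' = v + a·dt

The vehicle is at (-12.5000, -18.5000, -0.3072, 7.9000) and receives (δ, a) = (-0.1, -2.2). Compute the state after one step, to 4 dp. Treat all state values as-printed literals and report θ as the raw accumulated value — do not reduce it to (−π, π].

(-10.6175, -19.0972, -0.4063, 7.3500)

x' = -12.5000 + 7.9000·cos(-0.3072)·0.25 = -10.6175
y' = -18.5000 + 7.9000·sin(-0.3072)·0.25 = -19.0972
θ' = -0.3072 + (7.9000/2.0)·tan(-0.1)·0.25 = -0.4063
v' = 7.9000 − 2.2000·0.25 = 7.3500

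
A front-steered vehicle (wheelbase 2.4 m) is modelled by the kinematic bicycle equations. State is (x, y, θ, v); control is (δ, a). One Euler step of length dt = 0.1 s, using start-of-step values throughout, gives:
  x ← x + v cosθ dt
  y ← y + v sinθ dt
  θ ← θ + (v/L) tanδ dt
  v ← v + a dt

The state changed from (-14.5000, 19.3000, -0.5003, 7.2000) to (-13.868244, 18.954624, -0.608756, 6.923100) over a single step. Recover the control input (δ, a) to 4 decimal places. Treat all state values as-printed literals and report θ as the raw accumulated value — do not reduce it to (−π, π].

a = (v'−v)/dt = (-0.276900)/0.1 = -2.7690
Δθ = θ'−θ = -0.108456;  (v·dt/L) = 7.2000·0.1/2.4 = 0.300000
tan δ = Δθ·L/(v·dt) = -0.361520  →  δ = -0.3469

δ = -0.3469, a = -2.7690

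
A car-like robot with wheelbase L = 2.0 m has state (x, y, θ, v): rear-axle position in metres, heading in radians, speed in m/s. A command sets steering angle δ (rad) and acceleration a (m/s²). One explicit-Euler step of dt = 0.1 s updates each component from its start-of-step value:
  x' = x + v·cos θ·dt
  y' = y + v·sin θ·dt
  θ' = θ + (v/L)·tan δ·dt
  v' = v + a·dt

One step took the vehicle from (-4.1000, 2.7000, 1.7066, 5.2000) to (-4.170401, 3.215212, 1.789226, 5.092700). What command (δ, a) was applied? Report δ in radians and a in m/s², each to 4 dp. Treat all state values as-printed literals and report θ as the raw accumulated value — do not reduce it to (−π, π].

δ = 0.3077, a = -1.0730

a = (v'−v)/dt = (-0.107300)/0.1 = -1.0730
Δθ = θ'−θ = 0.082626;  (v·dt/L) = 5.2000·0.1/2.0 = 0.260000
tan δ = Δθ·L/(v·dt) = 0.317792  →  δ = 0.3077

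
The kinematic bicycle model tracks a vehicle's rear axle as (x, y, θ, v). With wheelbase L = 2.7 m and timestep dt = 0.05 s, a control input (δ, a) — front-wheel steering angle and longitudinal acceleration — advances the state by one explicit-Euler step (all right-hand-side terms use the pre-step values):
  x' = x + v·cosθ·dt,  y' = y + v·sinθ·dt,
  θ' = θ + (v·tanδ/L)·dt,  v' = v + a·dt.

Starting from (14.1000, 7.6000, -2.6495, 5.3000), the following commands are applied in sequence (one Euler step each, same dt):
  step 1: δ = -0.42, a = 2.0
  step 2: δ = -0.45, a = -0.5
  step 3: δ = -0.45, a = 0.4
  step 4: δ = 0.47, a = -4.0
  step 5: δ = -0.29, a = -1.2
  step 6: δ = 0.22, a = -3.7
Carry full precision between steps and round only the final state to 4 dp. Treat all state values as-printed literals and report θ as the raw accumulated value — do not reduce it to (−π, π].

after step 1 (δ=-0.42, a=2.0): (13.866443, 7.474795, -2.693330, 5.400000)
after step 2 (δ=-0.45, a=-0.5): (13.623119, 7.357777, -2.741636, 5.375000)
after step 3 (δ=-0.45, a=0.4): (13.375579, 7.253132, -2.789718, 5.395000)
after step 4 (δ=0.47, a=-4.0): (13.122357, 7.160160, -2.738968, 5.195000)
after step 5 (δ=-0.29, a=-1.2): (12.883378, 7.058381, -2.767677, 5.135000)
after step 6 (δ=0.22, a=-3.7): (12.644368, 6.964599, -2.746412, 4.950000)

(12.6444, 6.9646, -2.7464, 4.9500)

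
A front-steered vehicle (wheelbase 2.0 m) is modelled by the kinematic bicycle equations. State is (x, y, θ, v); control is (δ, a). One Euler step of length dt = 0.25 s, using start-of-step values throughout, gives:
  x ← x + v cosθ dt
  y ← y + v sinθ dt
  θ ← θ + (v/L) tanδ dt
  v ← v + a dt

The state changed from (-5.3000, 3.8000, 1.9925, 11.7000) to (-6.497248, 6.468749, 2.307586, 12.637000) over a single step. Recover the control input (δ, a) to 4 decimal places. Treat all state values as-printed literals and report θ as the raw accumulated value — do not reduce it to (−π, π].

a = (v'−v)/dt = (0.937000)/0.25 = 3.7480
Δθ = θ'−θ = 0.315086;  (v·dt/L) = 11.7000·0.25/2.0 = 1.462500
tan δ = Δθ·L/(v·dt) = 0.215443  →  δ = 0.2122

δ = 0.2122, a = 3.7480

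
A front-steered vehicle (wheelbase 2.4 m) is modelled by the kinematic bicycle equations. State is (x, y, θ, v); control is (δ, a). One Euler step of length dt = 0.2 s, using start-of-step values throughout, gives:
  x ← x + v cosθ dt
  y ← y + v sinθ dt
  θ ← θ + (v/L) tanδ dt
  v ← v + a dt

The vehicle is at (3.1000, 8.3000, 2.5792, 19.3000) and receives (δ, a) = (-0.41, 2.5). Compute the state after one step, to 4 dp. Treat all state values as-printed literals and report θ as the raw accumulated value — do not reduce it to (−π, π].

(-0.1655, 10.3582, 1.8802, 19.8000)

x' = 3.1000 + 19.3000·cos(2.5792)·0.2 = -0.1655
y' = 8.3000 + 19.3000·sin(2.5792)·0.2 = 10.3582
θ' = 2.5792 + (19.3000/2.4)·tan(-0.41)·0.2 = 1.8802
v' = 19.3000 + 2.5000·0.2 = 19.8000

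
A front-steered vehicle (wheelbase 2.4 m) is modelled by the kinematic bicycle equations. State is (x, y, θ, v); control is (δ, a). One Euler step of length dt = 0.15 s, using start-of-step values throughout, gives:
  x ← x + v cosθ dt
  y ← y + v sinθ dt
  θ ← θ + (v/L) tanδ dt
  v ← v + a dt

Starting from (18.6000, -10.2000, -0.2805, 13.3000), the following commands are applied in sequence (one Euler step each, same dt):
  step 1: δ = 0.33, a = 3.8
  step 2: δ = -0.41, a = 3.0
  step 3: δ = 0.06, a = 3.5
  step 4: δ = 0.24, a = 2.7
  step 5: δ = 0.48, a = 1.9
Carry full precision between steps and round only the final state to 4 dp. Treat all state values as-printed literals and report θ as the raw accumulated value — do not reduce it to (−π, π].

(28.9906, -12.4328, 0.4045, 15.5350)

after step 1 (δ=0.33, a=3.8): (20.517030, -10.752288, 0.004224, 13.870000)
after step 2 (δ=-0.41, a=3.0): (22.597511, -10.743501, -0.372547, 14.320000)
after step 3 (δ=0.06, a=3.5): (24.598165, -11.525349, -0.318783, 14.845000)
after step 4 (δ=0.24, a=2.7): (26.712726, -12.223236, -0.091731, 15.250000)
after step 5 (δ=0.48, a=1.9): (28.990609, -12.432778, 0.404476, 15.535000)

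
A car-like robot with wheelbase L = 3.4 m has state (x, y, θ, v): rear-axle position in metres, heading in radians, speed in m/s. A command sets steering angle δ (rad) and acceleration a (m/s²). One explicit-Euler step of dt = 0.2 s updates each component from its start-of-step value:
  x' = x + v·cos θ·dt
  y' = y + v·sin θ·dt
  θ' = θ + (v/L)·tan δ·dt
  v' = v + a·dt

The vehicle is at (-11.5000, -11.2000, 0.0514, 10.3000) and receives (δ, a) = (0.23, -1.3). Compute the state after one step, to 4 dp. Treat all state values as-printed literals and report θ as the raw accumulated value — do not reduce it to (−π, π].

(-9.4427, -11.0942, 0.1933, 10.0400)

x' = -11.5000 + 10.3000·cos(0.0514)·0.2 = -9.4427
y' = -11.2000 + 10.3000·sin(0.0514)·0.2 = -11.0942
θ' = 0.0514 + (10.3000/3.4)·tan(0.23)·0.2 = 0.1933
v' = 10.3000 − 1.3000·0.2 = 10.0400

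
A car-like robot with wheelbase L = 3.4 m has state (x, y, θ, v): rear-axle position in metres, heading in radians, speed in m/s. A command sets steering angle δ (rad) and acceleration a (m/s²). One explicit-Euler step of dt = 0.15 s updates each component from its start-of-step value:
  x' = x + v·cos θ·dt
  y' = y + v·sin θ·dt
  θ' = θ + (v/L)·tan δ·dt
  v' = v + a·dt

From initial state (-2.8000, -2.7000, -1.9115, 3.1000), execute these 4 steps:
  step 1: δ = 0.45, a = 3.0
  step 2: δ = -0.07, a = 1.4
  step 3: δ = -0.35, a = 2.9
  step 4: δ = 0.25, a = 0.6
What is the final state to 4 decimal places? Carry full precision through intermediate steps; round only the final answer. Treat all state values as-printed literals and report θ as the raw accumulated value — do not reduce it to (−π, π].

after step 1 (δ=0.45, a=3.0): (-2.955380, -3.138272, -1.845435, 3.550000)
after step 2 (δ=-0.07, a=1.4): (-3.099794, -3.650815, -1.856416, 3.760000)
after step 3 (δ=-0.35, a=2.9): (-3.258702, -4.191966, -1.916968, 4.195000)
after step 4 (δ=0.25, a=0.6): (-3.472206, -4.783888, -1.869711, 4.285000)

(-3.4722, -4.7839, -1.8697, 4.2850)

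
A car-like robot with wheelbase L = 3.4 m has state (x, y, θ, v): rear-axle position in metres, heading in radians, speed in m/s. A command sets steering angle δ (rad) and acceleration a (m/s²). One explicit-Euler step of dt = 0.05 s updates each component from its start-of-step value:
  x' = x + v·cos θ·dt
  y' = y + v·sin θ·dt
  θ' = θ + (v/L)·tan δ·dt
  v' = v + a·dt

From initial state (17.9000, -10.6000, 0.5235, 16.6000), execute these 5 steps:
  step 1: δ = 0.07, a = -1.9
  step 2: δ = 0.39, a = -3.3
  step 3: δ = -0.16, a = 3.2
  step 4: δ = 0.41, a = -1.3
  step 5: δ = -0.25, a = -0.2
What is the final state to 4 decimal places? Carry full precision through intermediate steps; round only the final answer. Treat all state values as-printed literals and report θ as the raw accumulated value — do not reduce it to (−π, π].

(21.2864, -8.2714, 0.6454, 16.4250)

after step 1 (δ=0.07, a=-1.9): (18.618842, -10.185071, 0.540616, 16.505000)
after step 2 (δ=0.39, a=-3.3): (19.326405, -9.760344, 0.640388, 16.340000)
after step 3 (δ=-0.16, a=3.2): (19.981528, -9.272181, 0.601609, 16.500000)
after step 4 (δ=0.41, a=-1.3): (20.661679, -8.805256, 0.707071, 16.435000)
after step 5 (δ=-0.25, a=-0.2): (21.286429, -8.271439, 0.645357, 16.425000)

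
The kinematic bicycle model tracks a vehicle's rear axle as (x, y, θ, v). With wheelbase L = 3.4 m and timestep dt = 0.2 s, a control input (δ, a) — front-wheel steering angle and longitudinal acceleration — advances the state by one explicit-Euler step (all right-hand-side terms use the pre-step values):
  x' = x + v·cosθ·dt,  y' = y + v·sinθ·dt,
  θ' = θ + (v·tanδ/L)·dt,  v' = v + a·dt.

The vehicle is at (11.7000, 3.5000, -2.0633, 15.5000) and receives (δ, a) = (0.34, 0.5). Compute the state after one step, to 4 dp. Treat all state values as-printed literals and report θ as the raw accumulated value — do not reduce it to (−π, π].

(10.2342, 0.7684, -1.7408, 15.6000)

x' = 11.7000 + 15.5000·cos(-2.0633)·0.2 = 10.2342
y' = 3.5000 + 15.5000·sin(-2.0633)·0.2 = 0.7684
θ' = -2.0633 + (15.5000/3.4)·tan(0.34)·0.2 = -1.7408
v' = 15.5000 + 0.5000·0.2 = 15.6000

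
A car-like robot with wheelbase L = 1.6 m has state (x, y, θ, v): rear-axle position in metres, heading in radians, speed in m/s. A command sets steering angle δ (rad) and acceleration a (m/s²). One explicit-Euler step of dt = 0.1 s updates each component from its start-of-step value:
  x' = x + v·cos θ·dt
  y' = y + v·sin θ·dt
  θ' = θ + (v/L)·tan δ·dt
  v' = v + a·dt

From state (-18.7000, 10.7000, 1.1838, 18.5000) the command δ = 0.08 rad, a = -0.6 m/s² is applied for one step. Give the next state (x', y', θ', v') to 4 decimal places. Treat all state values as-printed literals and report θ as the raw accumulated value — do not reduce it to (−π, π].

x' = -18.7000 + 18.5000·cos(1.1838)·0.1 = -18.0018
y' = 10.7000 + 18.5000·sin(1.1838)·0.1 = 12.4132
θ' = 1.1838 + (18.5000/1.6)·tan(0.08)·0.1 = 1.2765
v' = 18.5000 − 0.6000·0.1 = 18.4400

(-18.0018, 12.4132, 1.2765, 18.4400)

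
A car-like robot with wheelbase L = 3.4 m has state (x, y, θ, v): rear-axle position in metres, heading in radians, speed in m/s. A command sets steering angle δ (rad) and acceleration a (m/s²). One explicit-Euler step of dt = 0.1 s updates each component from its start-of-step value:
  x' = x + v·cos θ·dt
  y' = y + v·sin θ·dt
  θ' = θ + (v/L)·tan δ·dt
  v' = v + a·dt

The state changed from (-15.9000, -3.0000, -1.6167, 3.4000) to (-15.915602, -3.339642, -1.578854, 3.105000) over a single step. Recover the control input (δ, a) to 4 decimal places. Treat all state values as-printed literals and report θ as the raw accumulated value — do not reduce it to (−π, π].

a = (v'−v)/dt = (-0.295000)/0.1 = -2.9500
Δθ = θ'−θ = 0.037846;  (v·dt/L) = 3.4000·0.1/3.4 = 0.100000
tan δ = Δθ·L/(v·dt) = 0.378460  →  δ = 0.3618

δ = 0.3618, a = -2.9500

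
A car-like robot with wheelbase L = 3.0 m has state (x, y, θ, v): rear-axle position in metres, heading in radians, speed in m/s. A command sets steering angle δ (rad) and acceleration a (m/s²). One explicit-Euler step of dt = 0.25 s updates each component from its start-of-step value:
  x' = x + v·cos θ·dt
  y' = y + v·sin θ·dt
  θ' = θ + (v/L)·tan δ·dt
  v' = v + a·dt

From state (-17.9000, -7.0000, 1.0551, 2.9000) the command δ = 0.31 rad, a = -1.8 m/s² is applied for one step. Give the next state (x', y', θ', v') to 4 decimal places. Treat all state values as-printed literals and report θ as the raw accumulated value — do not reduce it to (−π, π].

x' = -17.9000 + 2.9000·cos(1.0551)·0.25 = -17.5425
y' = -7.0000 + 2.9000·sin(1.0551)·0.25 = -6.3693
θ' = 1.0551 + (2.9000/3.0)·tan(0.31)·0.25 = 1.1325
v' = 2.9000 − 1.8000·0.25 = 2.4500

(-17.5425, -6.3693, 1.1325, 2.4500)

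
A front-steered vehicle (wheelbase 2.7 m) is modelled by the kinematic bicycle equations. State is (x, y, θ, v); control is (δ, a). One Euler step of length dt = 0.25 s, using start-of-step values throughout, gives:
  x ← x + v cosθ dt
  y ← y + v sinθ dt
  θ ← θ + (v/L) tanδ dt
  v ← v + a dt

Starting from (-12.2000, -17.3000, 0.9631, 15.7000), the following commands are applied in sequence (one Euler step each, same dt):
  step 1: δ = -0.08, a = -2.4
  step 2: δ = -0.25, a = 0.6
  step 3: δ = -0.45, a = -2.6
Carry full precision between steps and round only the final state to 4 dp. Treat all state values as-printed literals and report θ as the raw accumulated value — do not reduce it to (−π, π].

after step 1 (δ=-0.08, a=-2.4): (-9.958912, -14.077710, 0.846555, 15.100000)
after step 2 (δ=-0.25, a=0.6): (-7.457720, -11.250227, 0.489549, 15.250000)
after step 3 (δ=-0.45, a=-2.6): (-4.093018, -9.457482, -0.192543, 14.600000)

(-4.0930, -9.4575, -0.1925, 14.6000)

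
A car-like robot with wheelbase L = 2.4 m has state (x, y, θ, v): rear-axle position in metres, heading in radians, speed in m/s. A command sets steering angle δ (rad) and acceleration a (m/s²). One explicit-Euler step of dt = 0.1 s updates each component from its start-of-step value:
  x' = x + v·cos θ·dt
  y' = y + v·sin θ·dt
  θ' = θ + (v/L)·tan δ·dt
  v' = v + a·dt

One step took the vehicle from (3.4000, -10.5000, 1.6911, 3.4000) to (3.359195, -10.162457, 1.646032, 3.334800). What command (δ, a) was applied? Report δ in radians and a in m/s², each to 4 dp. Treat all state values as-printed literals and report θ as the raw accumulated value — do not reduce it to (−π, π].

δ = -0.3080, a = -0.6520

a = (v'−v)/dt = (-0.065200)/0.1 = -0.6520
Δθ = θ'−θ = -0.045068;  (v·dt/L) = 3.4000·0.1/2.4 = 0.141667
tan δ = Δθ·L/(v·dt) = -0.318127  →  δ = -0.3080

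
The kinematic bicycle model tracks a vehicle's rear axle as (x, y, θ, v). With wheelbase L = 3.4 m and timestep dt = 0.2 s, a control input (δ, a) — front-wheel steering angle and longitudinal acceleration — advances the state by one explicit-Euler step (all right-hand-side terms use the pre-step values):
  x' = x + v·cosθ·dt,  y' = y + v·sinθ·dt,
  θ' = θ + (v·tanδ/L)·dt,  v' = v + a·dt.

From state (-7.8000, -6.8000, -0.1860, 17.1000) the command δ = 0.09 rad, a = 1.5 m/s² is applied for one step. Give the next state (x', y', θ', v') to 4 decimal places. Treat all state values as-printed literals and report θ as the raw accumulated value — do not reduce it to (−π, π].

(-4.4390, -7.4325, -0.0952, 17.4000)

x' = -7.8000 + 17.1000·cos(-0.1860)·0.2 = -4.4390
y' = -6.8000 + 17.1000·sin(-0.1860)·0.2 = -7.4325
θ' = -0.1860 + (17.1000/3.4)·tan(0.09)·0.2 = -0.0952
v' = 17.1000 + 1.5000·0.2 = 17.4000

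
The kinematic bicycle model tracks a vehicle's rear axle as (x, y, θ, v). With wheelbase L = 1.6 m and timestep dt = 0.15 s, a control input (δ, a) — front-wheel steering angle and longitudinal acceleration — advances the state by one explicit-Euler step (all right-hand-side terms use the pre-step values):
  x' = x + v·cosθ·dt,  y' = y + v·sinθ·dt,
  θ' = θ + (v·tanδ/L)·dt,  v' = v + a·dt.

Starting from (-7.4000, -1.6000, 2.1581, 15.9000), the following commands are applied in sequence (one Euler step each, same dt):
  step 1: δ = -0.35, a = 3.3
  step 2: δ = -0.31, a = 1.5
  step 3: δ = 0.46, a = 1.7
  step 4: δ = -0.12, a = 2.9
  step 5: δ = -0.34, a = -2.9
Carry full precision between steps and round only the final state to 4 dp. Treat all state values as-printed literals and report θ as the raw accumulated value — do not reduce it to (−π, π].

(-8.8901, 10.0624, 1.1288, 16.8750)

after step 1 (δ=-0.35, a=3.3): (-8.721573, 0.385364, 1.613979, 16.395000)
after step 2 (δ=-0.31, a=1.5): (-8.827738, 2.842322, 1.121626, 16.620000)
after step 3 (δ=0.46, a=1.7): (-7.745231, 5.088035, 1.893597, 16.875000)
after step 4 (δ=-0.12, a=2.9): (-8.548205, 7.488548, 1.702837, 17.310000)
after step 5 (δ=-0.34, a=-2.9): (-8.890052, 10.062446, 1.128788, 16.875000)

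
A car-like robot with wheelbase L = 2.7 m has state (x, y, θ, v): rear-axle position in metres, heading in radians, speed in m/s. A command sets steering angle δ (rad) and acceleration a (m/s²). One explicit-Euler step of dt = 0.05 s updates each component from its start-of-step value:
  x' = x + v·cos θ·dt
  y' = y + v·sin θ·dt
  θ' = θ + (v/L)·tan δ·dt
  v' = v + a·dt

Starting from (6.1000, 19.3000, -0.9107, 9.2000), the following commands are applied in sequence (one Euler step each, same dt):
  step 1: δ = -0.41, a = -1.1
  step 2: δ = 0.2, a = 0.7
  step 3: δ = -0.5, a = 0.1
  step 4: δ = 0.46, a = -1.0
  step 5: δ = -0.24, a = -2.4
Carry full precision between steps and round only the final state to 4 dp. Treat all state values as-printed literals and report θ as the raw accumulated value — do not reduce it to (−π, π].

after step 1 (δ=-0.41, a=-1.1): (6.382069, 18.936631, -0.984748, 9.145000)
after step 2 (δ=0.2, a=0.7): (6.634961, 18.555681, -0.950419, 9.180000)
after step 3 (δ=-0.5, a=0.1): (6.901797, 18.182211, -1.043290, 9.185000)
after step 4 (δ=0.46, a=-1.0): (7.132975, 17.785389, -0.959018, 9.135000)
after step 5 (δ=-0.24, a=-2.4): (7.395297, 17.411481, -1.000416, 9.015000)

(7.3953, 17.4115, -1.0004, 9.0150)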